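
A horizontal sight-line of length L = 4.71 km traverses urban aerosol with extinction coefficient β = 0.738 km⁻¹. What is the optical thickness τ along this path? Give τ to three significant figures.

τ = β·L = 0.738 × 4.71 = 3.4760.

3.48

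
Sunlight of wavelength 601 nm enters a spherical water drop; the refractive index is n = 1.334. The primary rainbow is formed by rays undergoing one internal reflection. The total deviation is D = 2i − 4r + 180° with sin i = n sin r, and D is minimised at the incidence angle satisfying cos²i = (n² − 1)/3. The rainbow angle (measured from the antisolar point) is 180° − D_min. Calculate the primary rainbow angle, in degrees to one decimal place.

cos²i = (1.77956 − 1)/3 = 0.25985; i = arccos(0.50976) = 59.352°.
sin r = sin 59.352°/1.334 = 0.64492; r = 40.159°.
D_min = 2·59.352° − 4·40.159° + 180° = 138.067°.
Rainbow angle = 180° − D_min = 41.933°.

41.9°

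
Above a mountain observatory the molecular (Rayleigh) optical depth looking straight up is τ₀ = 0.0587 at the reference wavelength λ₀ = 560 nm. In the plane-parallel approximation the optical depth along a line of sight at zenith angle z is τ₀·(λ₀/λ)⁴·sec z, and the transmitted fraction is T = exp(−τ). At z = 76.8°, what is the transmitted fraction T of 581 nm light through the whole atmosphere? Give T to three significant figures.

sec 76.8° = 4.3792.
τ = 0.0587 × (560/581)⁴ × 4.3792 = 0.0587 × 0.8631 × 4.3792 = 0.2219.
T = exp(−0.2219) = 0.8010.

0.801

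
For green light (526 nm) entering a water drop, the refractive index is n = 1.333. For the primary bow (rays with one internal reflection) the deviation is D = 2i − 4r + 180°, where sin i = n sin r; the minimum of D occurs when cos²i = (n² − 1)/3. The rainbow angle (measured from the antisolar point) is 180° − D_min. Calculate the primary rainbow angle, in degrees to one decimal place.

42.1°

cos²i = (1.77689 − 1)/3 = 0.25896; i = arccos(0.50888) = 59.410°.
sin r = sin 59.410°/1.333 = 0.64579; r = 40.225°.
D_min = 2·59.410° − 4·40.225° + 180° = 137.922°.
Rainbow angle = 180° − D_min = 42.078°.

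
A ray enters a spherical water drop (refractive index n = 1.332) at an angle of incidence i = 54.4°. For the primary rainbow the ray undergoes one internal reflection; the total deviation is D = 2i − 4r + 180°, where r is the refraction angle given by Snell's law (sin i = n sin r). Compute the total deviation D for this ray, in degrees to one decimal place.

138.3°

sin r = sin 54.4° / 1.332 = 0.8131/1.332 = 0.6104; r = 37.62°.
D = 2·54.4° − 4·37.62° + 180° = 108.80° − 150.48° + 180° = 138.32°.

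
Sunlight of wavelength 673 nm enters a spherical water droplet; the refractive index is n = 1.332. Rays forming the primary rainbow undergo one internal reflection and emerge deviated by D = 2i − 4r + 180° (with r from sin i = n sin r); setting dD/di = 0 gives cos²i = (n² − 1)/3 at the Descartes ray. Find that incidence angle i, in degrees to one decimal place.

59.5°

cos²i = (1.332² − 1)/3 = (1.77422 − 1)/3 = 0.25807.
cos i = 0.50801, so i = 59.469°.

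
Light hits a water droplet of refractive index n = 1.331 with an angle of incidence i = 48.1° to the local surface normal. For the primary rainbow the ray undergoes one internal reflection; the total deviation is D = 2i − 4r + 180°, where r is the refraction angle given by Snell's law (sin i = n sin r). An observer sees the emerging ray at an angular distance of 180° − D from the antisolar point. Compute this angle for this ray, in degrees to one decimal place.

sin r = sin 48.1° / 1.331 = 0.7443/1.331 = 0.5592; r = 34.00°.
D = 2·48.1° − 4·34.00° + 180° = 96.20° − 136.01° + 180° = 140.19°.
Angle from antisolar point = 180° − D = 39.81°.

39.8°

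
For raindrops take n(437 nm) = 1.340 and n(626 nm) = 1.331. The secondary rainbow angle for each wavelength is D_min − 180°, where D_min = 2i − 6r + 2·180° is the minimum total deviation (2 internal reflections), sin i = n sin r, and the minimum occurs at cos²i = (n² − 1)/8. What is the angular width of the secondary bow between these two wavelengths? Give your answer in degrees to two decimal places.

At 437 nm (n = 1.340): cos²i = 0.09945 → i = 71.618°, r = 45.088°, D_min = 232.709°, rainbow angle = 52.709°.
At 626 nm (n = 1.331): cos²i = 0.09645 → i = 71.907°, r = 45.575°, D_min = 230.365°, rainbow angle = 50.365°.
Angular width = |52.709° − 50.365°| = 2.344°.

2.34°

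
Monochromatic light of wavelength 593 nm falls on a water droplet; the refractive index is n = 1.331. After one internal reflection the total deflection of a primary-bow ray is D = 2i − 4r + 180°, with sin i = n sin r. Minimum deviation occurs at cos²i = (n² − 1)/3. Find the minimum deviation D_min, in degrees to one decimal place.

cos²i = (1.77156 − 1)/3 = 0.25719; i = arccos(0.50714) = 59.527°.
sin r = sin 59.527°/1.331 = 0.64753; r = 40.356°.
D_min = 2·59.527° − 4·40.356° + 180° = 137.630°.

137.6°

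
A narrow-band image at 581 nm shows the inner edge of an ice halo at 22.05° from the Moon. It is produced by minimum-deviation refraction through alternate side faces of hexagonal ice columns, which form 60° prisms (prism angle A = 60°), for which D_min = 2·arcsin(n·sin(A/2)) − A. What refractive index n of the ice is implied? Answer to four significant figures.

1.313

Rearranging: n = sin((D_min + A)/2) / sin(A/2).
(D_min + A)/2 = (22.05° + 60°)/2 = 41.025°.
n = sin 41.025° / sin 30° = 0.6564 / 0.5000 = 1.3128.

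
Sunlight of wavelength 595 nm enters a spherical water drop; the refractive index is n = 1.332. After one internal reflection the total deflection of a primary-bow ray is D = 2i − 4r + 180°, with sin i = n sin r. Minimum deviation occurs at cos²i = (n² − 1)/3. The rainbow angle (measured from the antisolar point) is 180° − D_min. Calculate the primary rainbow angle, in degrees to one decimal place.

42.2°

cos²i = (1.77422 − 1)/3 = 0.25807; i = arccos(0.50801) = 59.469°.
sin r = sin 59.469°/1.332 = 0.64666; r = 40.290°.
D_min = 2·59.469° − 4·40.290° + 180° = 137.776°.
Rainbow angle = 180° − D_min = 42.224°.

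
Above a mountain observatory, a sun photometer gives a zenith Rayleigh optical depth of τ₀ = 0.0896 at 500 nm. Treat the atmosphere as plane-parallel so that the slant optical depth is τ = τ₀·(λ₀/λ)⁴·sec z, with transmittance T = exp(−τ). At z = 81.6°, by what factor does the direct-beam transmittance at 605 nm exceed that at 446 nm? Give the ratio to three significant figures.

Airmass: sec 81.6° = 6.8454.
τ(605 nm) = 0.0896 × (500/605)⁴ × 6.8454 = 0.0896 × 0.4665 × 6.8454 = 0.2861.
τ(446 nm) = 0.0896 × (500/446)⁴ × 6.8454 = 0.0896 × 1.5796 × 6.8454 = 0.9688.
T(605)/T(446) = exp(τ_B − τ_A) = exp(0.6827) = 1.9792.

1.98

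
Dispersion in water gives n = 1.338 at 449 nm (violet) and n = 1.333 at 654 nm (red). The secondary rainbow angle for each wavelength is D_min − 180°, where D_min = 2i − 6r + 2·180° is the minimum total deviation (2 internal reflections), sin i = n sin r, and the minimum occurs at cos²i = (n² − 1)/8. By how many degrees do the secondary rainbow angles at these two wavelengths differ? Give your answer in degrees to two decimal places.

1.30°

At 449 nm (n = 1.338): cos²i = 0.09878 → i = 71.682°, r = 45.195°, D_min = 232.193°, rainbow angle = 52.193°.
At 654 nm (n = 1.333): cos²i = 0.09711 → i = 71.843°, r = 45.466°, D_min = 230.891°, rainbow angle = 50.891°.
Angular width = |52.193° − 50.891°| = 1.302°.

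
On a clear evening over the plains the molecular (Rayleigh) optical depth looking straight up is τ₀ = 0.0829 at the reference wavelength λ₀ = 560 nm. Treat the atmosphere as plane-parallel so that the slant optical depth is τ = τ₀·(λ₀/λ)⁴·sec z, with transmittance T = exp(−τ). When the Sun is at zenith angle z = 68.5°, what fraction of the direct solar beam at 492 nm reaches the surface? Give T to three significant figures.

0.684

sec 68.5° = 2.7285.
τ = 0.0829 × (560/492)⁴ × 2.7285 = 0.0829 × 1.6784 × 2.7285 = 0.3796.
T = exp(−0.3796) = 0.6841.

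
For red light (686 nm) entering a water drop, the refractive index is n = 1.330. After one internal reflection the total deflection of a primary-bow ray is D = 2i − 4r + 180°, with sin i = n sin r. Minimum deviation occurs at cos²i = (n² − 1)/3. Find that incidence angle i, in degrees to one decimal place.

cos²i = (1.330² − 1)/3 = (1.76890 − 1)/3 = 0.25630.
cos i = 0.50626, so i = 59.585°.

59.6°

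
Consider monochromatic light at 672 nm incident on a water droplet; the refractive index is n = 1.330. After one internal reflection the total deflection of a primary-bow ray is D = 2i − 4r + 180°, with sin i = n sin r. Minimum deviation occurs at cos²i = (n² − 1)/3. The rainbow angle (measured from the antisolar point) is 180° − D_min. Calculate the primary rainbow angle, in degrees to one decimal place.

cos²i = (1.76890 − 1)/3 = 0.25630; i = arccos(0.50626) = 59.585°.
sin r = sin 59.585°/1.330 = 0.64841; r = 40.422°.
D_min = 2·59.585° − 4·40.422° + 180° = 137.484°.
Rainbow angle = 180° − D_min = 42.516°.

42.5°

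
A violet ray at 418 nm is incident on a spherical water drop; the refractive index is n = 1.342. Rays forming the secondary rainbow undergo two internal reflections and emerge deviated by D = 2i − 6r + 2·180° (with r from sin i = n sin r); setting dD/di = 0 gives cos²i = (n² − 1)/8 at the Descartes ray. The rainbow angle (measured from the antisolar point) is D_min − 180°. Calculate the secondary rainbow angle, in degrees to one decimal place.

cos²i = (1.80096 − 1)/8 = 0.10012; i = arccos(0.31642) = 71.554°.
sin r = sin 71.554°/1.342 = 0.70687; r = 44.981°.
D_min = 2·71.554° − 6·44.981° + 360° = 233.222°.
Rainbow angle = D_min − 180° = 53.222°.

53.2°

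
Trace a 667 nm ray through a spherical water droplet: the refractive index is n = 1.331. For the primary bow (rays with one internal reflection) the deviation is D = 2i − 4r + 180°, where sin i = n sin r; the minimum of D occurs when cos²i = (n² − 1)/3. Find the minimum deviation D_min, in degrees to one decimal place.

cos²i = (1.77156 − 1)/3 = 0.25719; i = arccos(0.50714) = 59.527°.
sin r = sin 59.527°/1.331 = 0.64753; r = 40.356°.
D_min = 2·59.527° − 4·40.356° + 180° = 137.630°.

137.6°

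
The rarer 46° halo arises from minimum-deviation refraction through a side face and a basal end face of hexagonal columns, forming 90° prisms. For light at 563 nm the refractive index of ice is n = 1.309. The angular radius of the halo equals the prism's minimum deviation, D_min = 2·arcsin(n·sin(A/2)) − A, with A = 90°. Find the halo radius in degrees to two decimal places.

n·sin(A/2) = 1.309 × sin 45° = 1.309 × 0.7071 = 0.9256.
D_min = 2·arcsin(0.9256) − 90° = 2 × 67.759° − 90° = 45.519°.

45.52°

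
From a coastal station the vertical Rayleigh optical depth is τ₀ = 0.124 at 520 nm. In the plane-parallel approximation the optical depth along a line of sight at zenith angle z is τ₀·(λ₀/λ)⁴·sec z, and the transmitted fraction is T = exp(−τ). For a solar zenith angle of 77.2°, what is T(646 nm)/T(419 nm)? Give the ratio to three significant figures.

2.98

Airmass: sec 77.2° = 4.5137.
τ(646 nm) = 0.124 × (520/646)⁴ × 4.5137 = 0.124 × 0.4198 × 4.5137 = 0.2350.
τ(419 nm) = 0.124 × (520/419)⁴ × 4.5137 = 0.124 × 2.3722 × 4.5137 = 1.3277.
T(646)/T(419) = exp(τ_B − τ_A) = exp(1.0927) = 2.9825.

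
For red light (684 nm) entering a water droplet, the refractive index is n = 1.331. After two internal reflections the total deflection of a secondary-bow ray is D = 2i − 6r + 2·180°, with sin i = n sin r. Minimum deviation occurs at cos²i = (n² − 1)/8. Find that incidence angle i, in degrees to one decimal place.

cos²i = (1.331² − 1)/8 = (1.77156 − 1)/8 = 0.09645.
cos i = 0.31056, so i = 71.907°.

71.9°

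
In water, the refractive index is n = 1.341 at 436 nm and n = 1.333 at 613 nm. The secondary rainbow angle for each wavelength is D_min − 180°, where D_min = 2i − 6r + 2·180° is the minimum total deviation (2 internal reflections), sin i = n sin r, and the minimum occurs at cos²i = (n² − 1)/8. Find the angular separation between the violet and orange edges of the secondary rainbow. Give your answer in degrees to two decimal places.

2.08°

At 436 nm (n = 1.341): cos²i = 0.09979 → i = 71.586°, r = 45.034°, D_min = 232.966°, rainbow angle = 52.966°.
At 613 nm (n = 1.333): cos²i = 0.09711 → i = 71.843°, r = 45.466°, D_min = 230.891°, rainbow angle = 50.891°.
Angular width = |52.966° − 50.891°| = 2.075°.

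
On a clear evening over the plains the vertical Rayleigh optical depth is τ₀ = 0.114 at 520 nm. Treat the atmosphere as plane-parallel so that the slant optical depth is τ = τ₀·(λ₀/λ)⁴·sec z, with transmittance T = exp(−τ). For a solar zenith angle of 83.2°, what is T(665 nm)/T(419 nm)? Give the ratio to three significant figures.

6.85

Airmass: sec 83.2° = 8.4457.
τ(665 nm) = 0.114 × (520/665)⁴ × 8.4457 = 0.114 × 0.3739 × 8.4457 = 0.3600.
τ(419 nm) = 0.114 × (520/419)⁴ × 8.4457 = 0.114 × 2.3722 × 8.4457 = 2.2840.
T(665)/T(419) = exp(τ_B − τ_A) = exp(1.9240) = 6.8485.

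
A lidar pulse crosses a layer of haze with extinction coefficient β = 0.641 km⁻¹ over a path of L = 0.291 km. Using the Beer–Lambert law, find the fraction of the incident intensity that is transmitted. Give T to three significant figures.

τ = β·L = 0.641 × 0.291 = 0.1865.
T = exp(−0.1865) = 0.8298.

0.830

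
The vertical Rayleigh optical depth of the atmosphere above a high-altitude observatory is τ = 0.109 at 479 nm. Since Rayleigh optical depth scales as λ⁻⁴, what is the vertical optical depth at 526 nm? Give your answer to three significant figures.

τ(526 nm) = τ(479 nm) × (479/526)⁴ = 0.109 × (0.9106)⁴ = 0.109 × 0.6877 = 0.0750.

0.0750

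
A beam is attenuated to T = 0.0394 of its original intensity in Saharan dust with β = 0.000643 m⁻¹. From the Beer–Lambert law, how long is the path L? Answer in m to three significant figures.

5030 m

Beer–Lambert: T = exp(−βL) ⇒ L = −ln(T)/β = −ln(0.0394)/0.000643 = 3.2340/0.000643 = 5030 m.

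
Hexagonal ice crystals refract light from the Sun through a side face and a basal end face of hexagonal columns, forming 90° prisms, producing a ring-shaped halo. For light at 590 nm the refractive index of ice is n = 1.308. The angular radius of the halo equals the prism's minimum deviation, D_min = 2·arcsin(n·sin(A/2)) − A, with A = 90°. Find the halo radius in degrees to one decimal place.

n·sin(A/2) = 1.308 × sin 45° = 1.308 × 0.7071 = 0.9249.
D_min = 2·arcsin(0.9249) − 90° = 2 × 67.653° − 90° = 45.305°.

45.3°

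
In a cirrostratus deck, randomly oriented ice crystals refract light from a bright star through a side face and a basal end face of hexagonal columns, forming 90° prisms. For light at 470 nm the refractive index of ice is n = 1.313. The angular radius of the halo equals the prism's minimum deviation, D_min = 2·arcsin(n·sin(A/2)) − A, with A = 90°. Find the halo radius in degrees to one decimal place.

n·sin(A/2) = 1.313 × sin 45° = 1.313 × 0.7071 = 0.9284.
D_min = 2·arcsin(0.9284) − 90° = 2 × 68.192° − 90° = 46.383°.

46.4°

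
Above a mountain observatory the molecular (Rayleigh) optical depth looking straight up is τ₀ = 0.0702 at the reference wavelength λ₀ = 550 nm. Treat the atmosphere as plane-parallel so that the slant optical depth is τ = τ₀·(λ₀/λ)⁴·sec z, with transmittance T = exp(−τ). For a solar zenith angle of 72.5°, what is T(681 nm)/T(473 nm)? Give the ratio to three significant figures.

1.39

Airmass: sec 72.5° = 3.3255.
τ(681 nm) = 0.0702 × (550/681)⁴ × 3.3255 = 0.0702 × 0.4255 × 3.3255 = 0.0993.
τ(473 nm) = 0.0702 × (550/473)⁴ × 3.3255 = 0.0702 × 1.8281 × 3.3255 = 0.4268.
T(681)/T(473) = exp(τ_B − τ_A) = exp(0.3275) = 1.3874.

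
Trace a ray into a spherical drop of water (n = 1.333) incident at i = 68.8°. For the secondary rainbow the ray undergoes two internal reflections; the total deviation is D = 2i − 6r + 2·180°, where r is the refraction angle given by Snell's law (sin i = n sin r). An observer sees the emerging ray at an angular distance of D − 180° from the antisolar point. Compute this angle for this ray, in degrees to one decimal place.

51.3°

sin r = sin 68.8° / 1.333 = 0.9323/1.333 = 0.6994; r = 44.38°.
D = 2·68.8° − 6·44.38° + 2·180° = 137.60° − 266.28° + 360° = 231.32°.
Angle from antisolar point = D − 180° = 51.32°.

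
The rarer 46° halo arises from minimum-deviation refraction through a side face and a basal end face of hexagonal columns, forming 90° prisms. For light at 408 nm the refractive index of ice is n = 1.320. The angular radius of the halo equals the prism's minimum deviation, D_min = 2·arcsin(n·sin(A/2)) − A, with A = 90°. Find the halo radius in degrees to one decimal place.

47.9°

n·sin(A/2) = 1.320 × sin 45° = 1.320 × 0.7071 = 0.9334.
D_min = 2·arcsin(0.9334) − 90° = 2 × 68.968° − 90° = 47.936°.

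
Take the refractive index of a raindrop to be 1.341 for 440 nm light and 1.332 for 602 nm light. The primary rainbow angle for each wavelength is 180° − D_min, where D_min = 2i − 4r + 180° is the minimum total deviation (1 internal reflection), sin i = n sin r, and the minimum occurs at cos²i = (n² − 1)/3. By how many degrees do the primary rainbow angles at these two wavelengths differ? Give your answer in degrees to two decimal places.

1.29°

At 440 nm (n = 1.341): cos²i = 0.26609 → i = 58.946°, r = 39.705°, D_min = 139.071°, rainbow angle = 40.929°.
At 602 nm (n = 1.332): cos²i = 0.25807 → i = 59.469°, r = 40.290°, D_min = 137.776°, rainbow angle = 42.224°.
Angular width = |40.929° − 42.224°| = 1.295°.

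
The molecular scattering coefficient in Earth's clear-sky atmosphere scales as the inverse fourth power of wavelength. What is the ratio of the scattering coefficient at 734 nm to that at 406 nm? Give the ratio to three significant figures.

Rayleigh scattering ∝ λ⁻⁴, so the ratio of coefficients is the inverse fourth power of the wavelength ratio.
σ(734)/σ(406) = (406/734)⁴ = (0.5531)⁴ = 0.09361.

0.0936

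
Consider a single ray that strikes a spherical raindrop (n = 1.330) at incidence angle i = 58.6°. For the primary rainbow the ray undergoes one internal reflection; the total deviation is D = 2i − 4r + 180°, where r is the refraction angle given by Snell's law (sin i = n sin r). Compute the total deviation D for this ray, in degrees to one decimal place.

137.5°

sin r = sin 58.6° / 1.330 = 0.8536/1.330 = 0.6418; r = 39.92°.
D = 2·58.6° − 4·39.92° + 180° = 117.20° − 159.69° + 180° = 137.51°.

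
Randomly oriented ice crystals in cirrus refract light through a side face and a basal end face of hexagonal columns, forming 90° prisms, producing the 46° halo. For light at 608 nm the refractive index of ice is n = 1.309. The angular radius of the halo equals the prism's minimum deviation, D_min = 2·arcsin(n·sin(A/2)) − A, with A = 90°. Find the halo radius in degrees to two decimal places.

45.52°

n·sin(A/2) = 1.309 × sin 45° = 1.309 × 0.7071 = 0.9256.
D_min = 2·arcsin(0.9256) − 90° = 2 × 67.759° − 90° = 45.519°.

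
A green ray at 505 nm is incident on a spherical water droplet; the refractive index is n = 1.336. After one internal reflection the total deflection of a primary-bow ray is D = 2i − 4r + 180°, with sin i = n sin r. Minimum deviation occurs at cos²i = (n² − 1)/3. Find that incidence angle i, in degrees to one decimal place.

cos²i = (1.336² − 1)/3 = (1.78490 − 1)/3 = 0.26163.
cos i = 0.51150, so i = 59.236°.

59.2°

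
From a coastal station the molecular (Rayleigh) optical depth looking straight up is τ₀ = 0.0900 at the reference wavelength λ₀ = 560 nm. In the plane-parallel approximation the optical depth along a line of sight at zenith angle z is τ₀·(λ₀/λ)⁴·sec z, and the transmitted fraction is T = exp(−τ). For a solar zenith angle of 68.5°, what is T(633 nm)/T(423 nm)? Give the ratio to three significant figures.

1.83

Airmass: sec 68.5° = 2.7285.
τ(633 nm) = 0.0900 × (560/633)⁴ × 2.7285 = 0.0900 × 0.6125 × 2.7285 = 0.1504.
τ(423 nm) = 0.0900 × (560/423)⁴ × 2.7285 = 0.0900 × 3.0718 × 2.7285 = 0.7543.
T(633)/T(423) = exp(τ_B − τ_A) = exp(0.6039) = 1.8292.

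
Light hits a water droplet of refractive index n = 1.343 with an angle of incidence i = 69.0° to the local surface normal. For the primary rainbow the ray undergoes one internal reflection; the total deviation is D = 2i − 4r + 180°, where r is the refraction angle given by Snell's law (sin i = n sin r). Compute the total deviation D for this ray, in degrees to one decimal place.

sin r = sin 69.0° / 1.343 = 0.9336/1.343 = 0.6951; r = 44.04°.
D = 2·69.0° − 4·44.04° + 180° = 138.00° − 176.16° + 180° = 141.84°.

141.8°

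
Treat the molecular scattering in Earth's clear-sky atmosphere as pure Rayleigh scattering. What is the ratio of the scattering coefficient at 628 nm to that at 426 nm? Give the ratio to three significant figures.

Rayleigh scattering ∝ λ⁻⁴, so the ratio of coefficients is the inverse fourth power of the wavelength ratio.
σ(628)/σ(426) = (426/628)⁴ = (0.6783)⁴ = 0.2117.

0.212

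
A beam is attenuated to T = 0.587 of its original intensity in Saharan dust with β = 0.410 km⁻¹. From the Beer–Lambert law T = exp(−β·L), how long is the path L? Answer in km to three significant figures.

Beer–Lambert: T = exp(−βL) ⇒ L = −ln(T)/β = −ln(0.587)/0.410 = 0.5327/0.410 = 1.299 km.

1.30 km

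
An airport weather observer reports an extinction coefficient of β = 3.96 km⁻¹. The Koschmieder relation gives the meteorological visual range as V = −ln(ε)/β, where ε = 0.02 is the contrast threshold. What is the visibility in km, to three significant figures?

V = −ln(0.02) / 3.96 = 3.912 / 3.96 = 0.9879 km.

0.988 km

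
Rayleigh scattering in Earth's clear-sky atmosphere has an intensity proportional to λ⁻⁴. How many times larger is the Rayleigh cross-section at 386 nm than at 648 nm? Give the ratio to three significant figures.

7.94

Rayleigh scattering ∝ λ⁻⁴, so the ratio of coefficients is the inverse fourth power of the wavelength ratio.
σ(386)/σ(648) = (648/386)⁴ = (1.6788)⁴ = 7.942.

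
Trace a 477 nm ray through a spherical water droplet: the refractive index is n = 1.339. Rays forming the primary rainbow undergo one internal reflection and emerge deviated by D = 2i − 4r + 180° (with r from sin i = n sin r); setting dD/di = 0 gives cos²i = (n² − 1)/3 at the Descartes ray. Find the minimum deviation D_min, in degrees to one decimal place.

138.8°

cos²i = (1.79292 − 1)/3 = 0.26431; i = arccos(0.51411) = 59.062°.
sin r = sin 59.062°/1.339 = 0.64057; r = 39.834°.
D_min = 2·59.062° − 4·39.834° + 180° = 138.786°.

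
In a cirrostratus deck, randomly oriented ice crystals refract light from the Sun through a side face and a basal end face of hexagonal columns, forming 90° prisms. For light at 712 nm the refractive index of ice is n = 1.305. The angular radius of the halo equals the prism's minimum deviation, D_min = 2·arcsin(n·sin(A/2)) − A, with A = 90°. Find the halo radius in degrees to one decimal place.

44.7°

n·sin(A/2) = 1.305 × sin 45° = 1.305 × 0.7071 = 0.9228.
D_min = 2·arcsin(0.9228) − 90° = 2 × 67.335° − 90° = 44.670°.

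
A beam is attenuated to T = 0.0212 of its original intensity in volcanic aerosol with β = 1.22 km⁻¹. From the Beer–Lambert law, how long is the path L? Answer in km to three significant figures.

Beer–Lambert: T = exp(−βL) ⇒ L = −ln(T)/β = −ln(0.0212)/1.22 = 3.8538/1.22 = 3.159 km.

3.16 km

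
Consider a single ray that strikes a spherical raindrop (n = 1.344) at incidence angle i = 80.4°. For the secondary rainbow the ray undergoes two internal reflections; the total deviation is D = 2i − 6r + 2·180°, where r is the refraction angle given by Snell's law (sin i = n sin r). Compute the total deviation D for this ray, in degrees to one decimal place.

237.7°

sin r = sin 80.4° / 1.344 = 0.9860/1.344 = 0.7336; r = 47.19°.
D = 2·80.4° − 6·47.19° + 2·180° = 160.80° − 283.15° + 360° = 237.65°.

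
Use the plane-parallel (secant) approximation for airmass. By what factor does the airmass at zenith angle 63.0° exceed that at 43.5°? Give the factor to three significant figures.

X(63.0°)/X(43.5°) = sec 63.0° / sec 43.5° = cos 43.5° / cos 63.0° = 0.7254/0.4540 = 1.5978.

1.60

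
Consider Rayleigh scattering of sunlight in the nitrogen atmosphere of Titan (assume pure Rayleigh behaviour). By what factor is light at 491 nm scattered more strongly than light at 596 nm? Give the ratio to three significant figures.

2.17

Rayleigh scattering ∝ λ⁻⁴, so the ratio of coefficients is the inverse fourth power of the wavelength ratio.
σ(491)/σ(596) = (596/491)⁴ = (1.2138)⁴ = 2.171.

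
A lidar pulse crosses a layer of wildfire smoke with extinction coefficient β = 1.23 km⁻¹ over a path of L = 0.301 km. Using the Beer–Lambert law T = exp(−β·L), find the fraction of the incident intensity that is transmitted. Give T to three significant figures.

τ = β·L = 1.23 × 0.301 = 0.3702.
T = exp(−0.3702) = 0.6906.

0.691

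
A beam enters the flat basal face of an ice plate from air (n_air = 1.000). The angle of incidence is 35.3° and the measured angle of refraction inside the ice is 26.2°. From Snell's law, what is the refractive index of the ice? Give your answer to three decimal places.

1.309

n = sin θ_i / sin θ_r = sin 35.3° / sin 26.2° = 0.5779 / 0.4415 = 1.3088.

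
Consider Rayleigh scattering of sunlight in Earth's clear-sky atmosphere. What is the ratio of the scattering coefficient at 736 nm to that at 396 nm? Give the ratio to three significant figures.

Rayleigh scattering ∝ λ⁻⁴, so the ratio of coefficients is the inverse fourth power of the wavelength ratio.
σ(736)/σ(396) = (396/736)⁴ = (0.5380)⁴ = 0.0838.

0.0838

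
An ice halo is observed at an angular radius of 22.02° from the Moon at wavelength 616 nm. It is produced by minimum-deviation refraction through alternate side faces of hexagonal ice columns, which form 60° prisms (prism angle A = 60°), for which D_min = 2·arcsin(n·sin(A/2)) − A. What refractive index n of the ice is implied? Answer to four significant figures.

1.312

Rearranging: n = sin((D_min + A)/2) / sin(A/2).
(D_min + A)/2 = (22.02° + 60°)/2 = 41.010°.
n = sin 41.010° / sin 30° = 0.6562 / 0.5000 = 1.3124.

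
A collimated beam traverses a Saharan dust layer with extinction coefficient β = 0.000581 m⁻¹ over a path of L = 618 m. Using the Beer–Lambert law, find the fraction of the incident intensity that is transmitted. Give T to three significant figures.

0.698

τ = β·L = 0.000581 × 618 = 0.3591.
T = exp(−0.3591) = 0.6983.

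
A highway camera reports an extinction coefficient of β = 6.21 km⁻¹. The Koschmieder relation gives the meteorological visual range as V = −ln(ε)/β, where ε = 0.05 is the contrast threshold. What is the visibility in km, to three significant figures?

V = −ln(0.05) / 6.21 = 2.996 / 6.21 = 0.4824 km.

0.482 km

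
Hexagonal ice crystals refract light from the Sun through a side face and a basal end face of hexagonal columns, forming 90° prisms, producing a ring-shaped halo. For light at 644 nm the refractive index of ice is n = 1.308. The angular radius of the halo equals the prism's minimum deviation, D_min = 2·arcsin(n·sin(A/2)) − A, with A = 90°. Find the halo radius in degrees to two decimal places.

n·sin(A/2) = 1.308 × sin 45° = 1.308 × 0.7071 = 0.9249.
D_min = 2·arcsin(0.9249) − 90° = 2 × 67.653° − 90° = 45.305°.

45.31°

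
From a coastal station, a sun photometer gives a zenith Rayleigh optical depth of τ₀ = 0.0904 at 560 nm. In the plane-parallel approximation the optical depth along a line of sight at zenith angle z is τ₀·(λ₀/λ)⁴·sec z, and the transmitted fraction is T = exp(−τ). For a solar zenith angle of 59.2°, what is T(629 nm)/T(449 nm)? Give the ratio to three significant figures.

Airmass: sec 59.2° = 1.9530.
τ(629 nm) = 0.0904 × (560/629)⁴ × 1.9530 = 0.0904 × 0.6283 × 1.9530 = 0.1109.
τ(449 nm) = 0.0904 × (560/449)⁴ × 1.9530 = 0.0904 × 2.4197 × 1.9530 = 0.4272.
T(629)/T(449) = exp(τ_B − τ_A) = exp(0.3163) = 1.3720.

1.37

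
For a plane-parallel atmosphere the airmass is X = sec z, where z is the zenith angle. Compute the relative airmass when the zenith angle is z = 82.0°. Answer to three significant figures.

X = sec z = 1/cos 82.0° = 1/0.1392 = 7.1853.

7.19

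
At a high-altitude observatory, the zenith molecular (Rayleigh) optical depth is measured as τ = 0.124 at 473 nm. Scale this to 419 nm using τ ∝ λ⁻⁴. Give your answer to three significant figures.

0.201

τ(419 nm) = τ(473 nm) × (473/419)⁴ = 0.124 × (1.1289)⁴ = 0.124 × 1.6240 = 0.2014.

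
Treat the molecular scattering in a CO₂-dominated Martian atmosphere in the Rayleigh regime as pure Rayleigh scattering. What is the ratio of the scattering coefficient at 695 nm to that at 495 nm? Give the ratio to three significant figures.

Rayleigh scattering ∝ λ⁻⁴, so the ratio of coefficients is the inverse fourth power of the wavelength ratio.
σ(695)/σ(495) = (495/695)⁴ = (0.7122)⁴ = 0.2573.

0.257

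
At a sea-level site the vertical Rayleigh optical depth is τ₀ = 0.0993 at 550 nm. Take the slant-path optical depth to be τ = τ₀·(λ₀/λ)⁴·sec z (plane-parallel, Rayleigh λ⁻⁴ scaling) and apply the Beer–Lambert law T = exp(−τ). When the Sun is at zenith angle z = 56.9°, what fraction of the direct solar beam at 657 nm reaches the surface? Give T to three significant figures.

sec 56.9° = 1.8312.
τ = 0.0993 × (550/657)⁴ × 1.8312 = 0.0993 × 0.4911 × 1.8312 = 0.0893.
T = exp(−0.0893) = 0.9146.

0.915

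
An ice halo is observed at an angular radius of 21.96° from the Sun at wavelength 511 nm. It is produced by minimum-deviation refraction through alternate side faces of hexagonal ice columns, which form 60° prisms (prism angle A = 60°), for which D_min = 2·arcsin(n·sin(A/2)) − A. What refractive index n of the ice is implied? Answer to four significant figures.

1.312

Rearranging: n = sin((D_min + A)/2) / sin(A/2).
(D_min + A)/2 = (21.96° + 60°)/2 = 40.980°.
n = sin 40.980° / sin 30° = 0.6558 / 0.5000 = 1.3116.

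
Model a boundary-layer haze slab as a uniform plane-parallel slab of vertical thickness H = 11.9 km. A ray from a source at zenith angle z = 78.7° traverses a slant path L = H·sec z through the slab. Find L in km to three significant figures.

sec z = 1/cos 78.7° = 5.1034.
L = 11.9 × 5.1034 = 60.731 km.

60.7 km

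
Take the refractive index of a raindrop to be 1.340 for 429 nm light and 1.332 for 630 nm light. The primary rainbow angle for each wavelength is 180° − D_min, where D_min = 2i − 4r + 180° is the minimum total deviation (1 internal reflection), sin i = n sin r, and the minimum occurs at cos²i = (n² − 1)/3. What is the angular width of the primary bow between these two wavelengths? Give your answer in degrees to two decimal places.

1.15°

At 429 nm (n = 1.340): cos²i = 0.26520 → i = 59.004°, r = 39.770°, D_min = 138.929°, rainbow angle = 41.071°.
At 630 nm (n = 1.332): cos²i = 0.25807 → i = 59.469°, r = 40.290°, D_min = 137.776°, rainbow angle = 42.224°.
Angular width = |41.071° − 42.224°| = 1.153°.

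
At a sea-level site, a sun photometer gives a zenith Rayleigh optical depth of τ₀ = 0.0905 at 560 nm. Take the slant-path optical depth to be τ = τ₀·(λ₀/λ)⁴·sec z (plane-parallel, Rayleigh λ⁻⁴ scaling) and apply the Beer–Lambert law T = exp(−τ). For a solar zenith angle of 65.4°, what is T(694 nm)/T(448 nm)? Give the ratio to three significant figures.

1.55

Airmass: sec 65.4° = 2.4022.
τ(694 nm) = 0.0905 × (560/694)⁴ × 2.4022 = 0.0905 × 0.4239 × 2.4022 = 0.0922.
τ(448 nm) = 0.0905 × (560/448)⁴ × 2.4022 = 0.0905 × 2.4414 × 2.4022 = 0.5308.
T(694)/T(448) = exp(τ_B − τ_A) = exp(0.4386) = 1.5505.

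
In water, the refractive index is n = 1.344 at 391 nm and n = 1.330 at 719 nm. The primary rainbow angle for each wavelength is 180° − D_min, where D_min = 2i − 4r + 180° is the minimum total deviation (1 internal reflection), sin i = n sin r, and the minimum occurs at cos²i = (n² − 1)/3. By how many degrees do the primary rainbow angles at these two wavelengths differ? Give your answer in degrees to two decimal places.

2.01°

At 391 nm (n = 1.344): cos²i = 0.26878 → i = 58.772°, r = 39.512°, D_min = 139.495°, rainbow angle = 40.505°.
At 719 nm (n = 1.330): cos²i = 0.25630 → i = 59.585°, r = 40.422°, D_min = 137.484°, rainbow angle = 42.516°.
Angular width = |40.505° − 42.516°| = 2.011°.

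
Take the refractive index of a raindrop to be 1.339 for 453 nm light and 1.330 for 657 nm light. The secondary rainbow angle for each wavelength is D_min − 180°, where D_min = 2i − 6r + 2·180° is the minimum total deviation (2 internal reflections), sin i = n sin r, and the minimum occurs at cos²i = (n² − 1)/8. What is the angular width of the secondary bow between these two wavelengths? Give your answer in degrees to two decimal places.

2.35°

At 453 nm (n = 1.339): cos²i = 0.09912 → i = 71.650°, r = 45.141°, D_min = 232.451°, rainbow angle = 52.451°.
At 657 nm (n = 1.330): cos²i = 0.09611 → i = 71.940°, r = 45.630°, D_min = 230.101°, rainbow angle = 50.101°.
Angular width = |52.451° − 50.101°| = 2.350°.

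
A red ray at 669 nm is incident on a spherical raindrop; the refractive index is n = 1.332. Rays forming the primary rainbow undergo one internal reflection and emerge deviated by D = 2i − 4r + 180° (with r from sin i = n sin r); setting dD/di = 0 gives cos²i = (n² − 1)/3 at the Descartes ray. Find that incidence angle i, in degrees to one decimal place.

cos²i = (1.332² − 1)/3 = (1.77422 − 1)/3 = 0.25807.
cos i = 0.50801, so i = 59.469°.

59.5°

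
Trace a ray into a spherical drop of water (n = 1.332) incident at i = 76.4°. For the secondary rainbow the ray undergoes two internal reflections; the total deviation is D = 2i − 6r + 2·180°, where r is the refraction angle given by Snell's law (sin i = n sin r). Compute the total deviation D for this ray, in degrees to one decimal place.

231.6°

sin r = sin 76.4° / 1.332 = 0.9720/1.332 = 0.7297; r = 46.86°.
D = 2·76.4° − 6·46.86° + 2·180° = 152.80° − 281.17° + 360° = 231.63°.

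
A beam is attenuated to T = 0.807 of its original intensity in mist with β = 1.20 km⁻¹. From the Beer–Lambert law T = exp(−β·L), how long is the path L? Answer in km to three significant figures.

Beer–Lambert: T = exp(−βL) ⇒ L = −ln(T)/β = −ln(0.807)/1.20 = 0.2144/1.20 = 0.1787 km.

0.179 km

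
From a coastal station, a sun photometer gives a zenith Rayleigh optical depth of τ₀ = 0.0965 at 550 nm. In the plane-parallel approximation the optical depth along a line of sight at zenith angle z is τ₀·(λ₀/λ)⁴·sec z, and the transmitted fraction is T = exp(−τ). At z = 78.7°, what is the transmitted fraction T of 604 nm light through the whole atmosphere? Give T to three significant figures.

sec 78.7° = 5.1034.
τ = 0.0965 × (550/604)⁴ × 5.1034 = 0.0965 × 0.6875 × 5.1034 = 0.3386.
T = exp(−0.3386) = 0.7128.

0.713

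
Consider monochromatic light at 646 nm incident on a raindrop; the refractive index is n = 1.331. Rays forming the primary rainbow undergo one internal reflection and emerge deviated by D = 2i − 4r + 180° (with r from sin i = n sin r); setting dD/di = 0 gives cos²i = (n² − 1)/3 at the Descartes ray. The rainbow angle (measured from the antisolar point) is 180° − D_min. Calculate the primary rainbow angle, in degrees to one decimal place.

cos²i = (1.77156 − 1)/3 = 0.25719; i = arccos(0.50714) = 59.527°.
sin r = sin 59.527°/1.331 = 0.64753; r = 40.356°.
D_min = 2·59.527° − 4·40.356° + 180° = 137.630°.
Rainbow angle = 180° − D_min = 42.370°.

42.4°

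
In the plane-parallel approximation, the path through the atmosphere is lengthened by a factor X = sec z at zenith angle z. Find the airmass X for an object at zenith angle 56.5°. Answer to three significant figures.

X = sec z = 1/cos 56.5° = 1/0.5519 = 1.8118.

1.81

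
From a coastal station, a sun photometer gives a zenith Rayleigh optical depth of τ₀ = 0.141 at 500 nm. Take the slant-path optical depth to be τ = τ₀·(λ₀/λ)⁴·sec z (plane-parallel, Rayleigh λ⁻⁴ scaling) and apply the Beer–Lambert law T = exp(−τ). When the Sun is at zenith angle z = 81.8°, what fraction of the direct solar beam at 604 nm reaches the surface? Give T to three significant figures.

sec 81.8° = 7.0112.
τ = 0.141 × (500/604)⁴ × 7.0112 = 0.141 × 0.4696 × 7.0112 = 0.4642.
T = exp(−0.4642) = 0.6286.

0.629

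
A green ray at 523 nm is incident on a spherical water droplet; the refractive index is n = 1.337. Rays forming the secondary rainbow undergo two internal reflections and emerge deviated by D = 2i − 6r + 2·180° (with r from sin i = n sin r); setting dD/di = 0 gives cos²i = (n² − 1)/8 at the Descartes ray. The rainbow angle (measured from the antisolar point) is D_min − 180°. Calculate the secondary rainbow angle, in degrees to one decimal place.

51.9°

cos²i = (1.78757 − 1)/8 = 0.09845; i = arccos(0.31376) = 71.714°.
sin r = sin 71.714°/1.337 = 0.71017; r = 45.249°.
D_min = 2·71.714° − 6·45.249° + 360° = 231.934°.
Rainbow angle = D_min − 180° = 51.934°.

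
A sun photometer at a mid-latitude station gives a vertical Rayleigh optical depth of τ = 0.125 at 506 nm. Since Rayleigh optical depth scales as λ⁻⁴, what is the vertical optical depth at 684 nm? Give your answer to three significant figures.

τ(684 nm) = τ(506 nm) × (506/684)⁴ = 0.125 × (0.7398)⁴ = 0.125 × 0.2995 = 0.0374.

0.0374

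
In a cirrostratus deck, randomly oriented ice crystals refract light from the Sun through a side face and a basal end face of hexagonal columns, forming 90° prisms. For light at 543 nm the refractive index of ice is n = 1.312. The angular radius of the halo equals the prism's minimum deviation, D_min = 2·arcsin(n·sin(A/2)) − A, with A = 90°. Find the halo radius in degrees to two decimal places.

46.17°

n·sin(A/2) = 1.312 × sin 45° = 1.312 × 0.7071 = 0.9277.
D_min = 2·arcsin(0.9277) − 90° = 2 × 68.083° − 90° = 46.166°.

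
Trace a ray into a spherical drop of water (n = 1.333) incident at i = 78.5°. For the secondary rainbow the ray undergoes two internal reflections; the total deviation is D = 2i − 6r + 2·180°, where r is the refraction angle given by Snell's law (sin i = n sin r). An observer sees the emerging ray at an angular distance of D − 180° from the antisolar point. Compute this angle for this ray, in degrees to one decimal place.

sin r = sin 78.5° / 1.333 = 0.9799/1.333 = 0.7351; r = 47.32°.
D = 2·78.5° − 6·47.32° + 2·180° = 157.00° − 283.91° + 360° = 233.09°.
Angle from antisolar point = D − 180° = 53.09°.

53.1°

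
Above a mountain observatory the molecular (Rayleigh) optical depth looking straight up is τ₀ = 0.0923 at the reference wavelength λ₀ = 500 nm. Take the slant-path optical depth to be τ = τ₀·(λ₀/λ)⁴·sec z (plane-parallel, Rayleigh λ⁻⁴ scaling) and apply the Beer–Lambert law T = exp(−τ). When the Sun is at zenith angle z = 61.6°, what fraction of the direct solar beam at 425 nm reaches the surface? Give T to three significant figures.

0.690

sec 61.6° = 2.1025.
τ = 0.0923 × (500/425)⁴ × 2.1025 = 0.0923 × 1.9157 × 2.1025 = 0.3718.
T = exp(−0.3718) = 0.6895.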